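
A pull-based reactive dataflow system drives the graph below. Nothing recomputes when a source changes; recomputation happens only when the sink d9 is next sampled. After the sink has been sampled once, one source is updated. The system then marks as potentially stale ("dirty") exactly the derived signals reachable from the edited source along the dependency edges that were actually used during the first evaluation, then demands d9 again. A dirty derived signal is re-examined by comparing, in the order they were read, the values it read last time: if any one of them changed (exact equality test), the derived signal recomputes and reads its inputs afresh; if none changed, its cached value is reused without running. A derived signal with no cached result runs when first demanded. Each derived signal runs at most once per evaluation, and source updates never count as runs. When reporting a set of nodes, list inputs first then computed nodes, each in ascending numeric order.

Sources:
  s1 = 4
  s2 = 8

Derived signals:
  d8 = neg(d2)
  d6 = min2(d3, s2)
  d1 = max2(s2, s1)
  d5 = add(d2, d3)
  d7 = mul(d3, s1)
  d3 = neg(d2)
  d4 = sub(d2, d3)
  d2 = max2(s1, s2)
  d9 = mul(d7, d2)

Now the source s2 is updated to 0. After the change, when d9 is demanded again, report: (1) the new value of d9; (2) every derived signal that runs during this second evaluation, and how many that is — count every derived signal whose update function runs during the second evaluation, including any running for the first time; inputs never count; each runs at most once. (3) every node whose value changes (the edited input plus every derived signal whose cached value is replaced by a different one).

New value of d9: -64.
Derived signals that run: d2, d3, d7, d9 — 4 in total.
Values that change: s2, d2, d3, d7, d9.

First evaluation (everything demanded from the output):
  d2 = max2(4, 8) = 8
  d3 = neg(8) = -8
  d7 = mul(-8, 4) = -32
  d9 = mul(-32, 8) = -256

Propagation after the edit:
  d2: runs — s2 8->0; result 4.
  d3: runs — d2 8->4; result -4.
  d7: runs — d3 -8->-4; result -16.
  d9: runs — d7 -32->-16; d2 8->4; result -64.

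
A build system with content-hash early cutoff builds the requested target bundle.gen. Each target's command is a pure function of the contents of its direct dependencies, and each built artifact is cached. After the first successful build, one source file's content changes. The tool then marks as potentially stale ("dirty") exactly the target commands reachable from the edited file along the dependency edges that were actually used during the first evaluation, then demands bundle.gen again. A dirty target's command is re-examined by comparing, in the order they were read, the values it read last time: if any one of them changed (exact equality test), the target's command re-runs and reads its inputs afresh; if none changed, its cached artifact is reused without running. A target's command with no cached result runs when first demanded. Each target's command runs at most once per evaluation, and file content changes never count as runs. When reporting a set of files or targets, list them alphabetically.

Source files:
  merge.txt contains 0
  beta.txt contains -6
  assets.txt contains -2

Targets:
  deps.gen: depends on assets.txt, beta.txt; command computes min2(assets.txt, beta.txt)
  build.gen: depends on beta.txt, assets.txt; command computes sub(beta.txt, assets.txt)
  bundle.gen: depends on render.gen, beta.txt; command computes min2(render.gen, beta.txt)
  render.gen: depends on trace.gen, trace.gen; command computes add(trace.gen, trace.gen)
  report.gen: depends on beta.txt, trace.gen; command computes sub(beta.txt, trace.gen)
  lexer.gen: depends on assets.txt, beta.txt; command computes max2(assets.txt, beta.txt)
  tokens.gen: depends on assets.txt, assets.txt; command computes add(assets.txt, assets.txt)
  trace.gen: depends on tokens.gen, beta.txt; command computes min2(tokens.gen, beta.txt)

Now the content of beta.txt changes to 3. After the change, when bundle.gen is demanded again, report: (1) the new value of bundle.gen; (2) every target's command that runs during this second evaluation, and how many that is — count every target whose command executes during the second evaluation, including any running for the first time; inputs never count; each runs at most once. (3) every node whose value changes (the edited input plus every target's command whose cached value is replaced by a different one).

First evaluation (everything demanded from the output):
  tokens.gen = add(-2, -2) = -4
  trace.gen = min2(-4, -6) = -6
  render.gen = add(-6, -6) = -12
  bundle.gen = min2(-12, -6) = -12

Propagation after the edit:
  trace.gen: runs — beta.txt -6->3; result -4.
  render.gen: runs — trace.gen -6->-4; trace.gen -6->-4; result -8.
  bundle.gen: runs — render.gen -12->-8; beta.txt -6->3; result -8.

New value of bundle.gen: -8.
Target commands that run: bundle.gen, render.gen, trace.gen — 3 in total.
Values that change: beta.txt, bundle.gen, render.gen, trace.gen.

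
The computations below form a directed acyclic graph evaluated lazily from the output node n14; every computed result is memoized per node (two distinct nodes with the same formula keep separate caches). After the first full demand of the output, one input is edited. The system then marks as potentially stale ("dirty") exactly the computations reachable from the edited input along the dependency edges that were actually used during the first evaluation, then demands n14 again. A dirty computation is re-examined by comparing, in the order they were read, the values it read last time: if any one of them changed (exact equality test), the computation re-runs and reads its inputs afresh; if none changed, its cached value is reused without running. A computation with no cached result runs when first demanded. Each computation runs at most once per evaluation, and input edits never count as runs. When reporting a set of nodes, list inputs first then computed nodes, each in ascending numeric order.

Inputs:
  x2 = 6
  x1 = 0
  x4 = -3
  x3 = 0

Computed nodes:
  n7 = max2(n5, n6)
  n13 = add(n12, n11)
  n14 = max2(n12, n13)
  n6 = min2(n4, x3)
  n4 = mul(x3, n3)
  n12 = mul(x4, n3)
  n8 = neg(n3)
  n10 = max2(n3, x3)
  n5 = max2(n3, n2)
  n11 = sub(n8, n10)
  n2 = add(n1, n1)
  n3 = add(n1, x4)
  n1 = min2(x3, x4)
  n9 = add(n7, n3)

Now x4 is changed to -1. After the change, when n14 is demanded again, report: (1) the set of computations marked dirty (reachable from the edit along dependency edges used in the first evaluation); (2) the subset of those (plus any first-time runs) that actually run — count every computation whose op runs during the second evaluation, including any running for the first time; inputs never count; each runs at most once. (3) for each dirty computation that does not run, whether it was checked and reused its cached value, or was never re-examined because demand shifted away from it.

First demand of the output computes:
  n1 = min2(0, -3) = -3
  n3 = add(-3, -3) = -6
  n8 = neg(-6) = 6
  n10 = max2(-6, 0) = 0
  n11 = sub(6, 0) = 6
  n12 = mul(-3, -6) = 18
  n13 = add(18, 6) = 24
  n14 = max2(18, 24) = 24

After the edit, cleaning proceeds:
  n1: a read changed (x4 -3->-1) — executes, giving -1.
  n3: a read changed (n1 -3->-1; x4 -3->-1) — executes, giving -2.
  n8: a read changed (n3 -6->-2) — executes, giving 2.
  n10: a read changed (n3 -6->-2) — executes, giving 0 — identical to its old value.
  n11: a read changed (n8 6->2) — executes, giving 2.
  n12: a read changed (x4 -3->-1; n3 -6->-2) — executes, giving 2.
  n13: a read changed (n12 18->2; n11 6->2) — executes, giving 4.
  n14: a read changed (n12 18->2; n13 24->4) — executes, giving 4.

The edit dirties: n1, n3, n8, n10, n11, n12, n13, n14.
8 computations run: n1, n3, n8, n10, n11, n12, n13, n14.
No dirty computation escaped a run.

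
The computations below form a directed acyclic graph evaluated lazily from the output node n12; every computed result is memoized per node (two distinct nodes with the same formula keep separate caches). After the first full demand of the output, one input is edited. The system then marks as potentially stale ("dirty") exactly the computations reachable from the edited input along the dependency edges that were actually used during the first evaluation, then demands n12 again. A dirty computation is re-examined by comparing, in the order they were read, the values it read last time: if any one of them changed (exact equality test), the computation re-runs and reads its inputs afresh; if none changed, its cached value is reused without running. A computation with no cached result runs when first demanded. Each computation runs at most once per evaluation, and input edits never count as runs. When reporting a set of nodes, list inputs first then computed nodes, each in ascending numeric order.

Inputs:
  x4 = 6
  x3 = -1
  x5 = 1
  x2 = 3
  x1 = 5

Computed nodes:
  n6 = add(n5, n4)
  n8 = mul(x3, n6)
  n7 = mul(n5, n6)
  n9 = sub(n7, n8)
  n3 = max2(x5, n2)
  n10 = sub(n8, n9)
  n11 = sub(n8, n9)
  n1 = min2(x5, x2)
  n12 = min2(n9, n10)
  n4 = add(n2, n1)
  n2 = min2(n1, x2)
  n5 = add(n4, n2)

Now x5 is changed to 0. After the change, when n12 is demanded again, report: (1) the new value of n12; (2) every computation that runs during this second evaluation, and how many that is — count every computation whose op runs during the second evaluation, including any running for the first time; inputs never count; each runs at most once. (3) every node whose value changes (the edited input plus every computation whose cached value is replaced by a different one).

Demanding n12 again yields 0.
10 computations run: n1, n2, n4, n5, n6, n7, n8, n9, n10, n12.
The nodes whose values change: x5, n1, n2, n4, n5, n6, n7, n8, n9, n10, n12.

First demand of the output computes:
  n1 = min2(1, 3) = 1
  n2 = min2(1, 3) = 1
  n4 = add(1, 1) = 2
  n5 = add(2, 1) = 3
  n6 = add(3, 2) = 5
  n7 = mul(3, 5) = 15
  n8 = mul(-1, 5) = -5
  n9 = sub(15, -5) = 20
  n10 = sub(-5, 20) = -25
  n12 = min2(20, -25) = -25

After the edit, cleaning proceeds:
  n1: a read changed (x5 1->0) — executes, giving 0.
  n2: a read changed (n1 1->0) — executes, giving 0.
  n4: a read changed (n2 1->0; n1 1->0) — executes, giving 0.
  n5: a read changed (n4 2->0; n2 1->0) — executes, giving 0.
  n6: a read changed (n5 3->0; n4 2->0) — executes, giving 0.
  n7: a read changed (n5 3->0; n6 5->0) — executes, giving 0.
  n8: a read changed (n6 5->0) — executes, giving 0.
  n9: a read changed (n7 15->0; n8 -5->0) — executes, giving 0.
  n10: a read changed (n8 -5->0; n9 20->0) — executes, giving 0.
  n12: a read changed (n9 20->0; n10 -25->0) — executes, giving 0.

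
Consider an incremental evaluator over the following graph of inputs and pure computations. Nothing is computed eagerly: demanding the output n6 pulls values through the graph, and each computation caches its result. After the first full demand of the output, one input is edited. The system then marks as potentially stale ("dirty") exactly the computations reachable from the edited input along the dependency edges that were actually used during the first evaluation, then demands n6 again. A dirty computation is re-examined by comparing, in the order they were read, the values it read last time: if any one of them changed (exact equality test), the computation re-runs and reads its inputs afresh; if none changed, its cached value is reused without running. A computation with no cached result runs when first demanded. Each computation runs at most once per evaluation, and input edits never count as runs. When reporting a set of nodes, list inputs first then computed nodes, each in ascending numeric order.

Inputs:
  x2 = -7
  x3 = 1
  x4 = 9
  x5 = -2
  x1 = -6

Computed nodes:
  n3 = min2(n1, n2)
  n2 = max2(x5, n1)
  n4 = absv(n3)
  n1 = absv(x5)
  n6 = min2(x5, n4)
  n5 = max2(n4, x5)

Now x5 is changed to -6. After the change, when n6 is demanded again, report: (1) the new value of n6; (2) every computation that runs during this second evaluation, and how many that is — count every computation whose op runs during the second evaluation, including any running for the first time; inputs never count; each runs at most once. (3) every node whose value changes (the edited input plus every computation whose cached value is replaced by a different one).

n6 now evaluates to -6.
Run set: n1, n2, n3, n4, n6 (5 run).
Changed values: x5, n1, n2, n3, n4, n6.

Initial pass — values computed on the first demand:
  n1 = absv(-2) = 2
  n2 = max2(-2, 2) = 2
  n3 = min2(2, 2) = 2
  n4 = absv(2) = 2
  n6 = min2(-2, 2) = -2

Second demand — change propagation:
  n1: re-runs because x5 -2->-6; new result 6.
  n2: re-runs because x5 -2->-6; n1 2->6; new result 6.
  n3: re-runs because n1 2->6; n2 2->6; new result 6.
  n4: re-runs because n3 2->6; new result 6.
  n6: re-runs because x5 -2->-6; n4 2->6; new result -6.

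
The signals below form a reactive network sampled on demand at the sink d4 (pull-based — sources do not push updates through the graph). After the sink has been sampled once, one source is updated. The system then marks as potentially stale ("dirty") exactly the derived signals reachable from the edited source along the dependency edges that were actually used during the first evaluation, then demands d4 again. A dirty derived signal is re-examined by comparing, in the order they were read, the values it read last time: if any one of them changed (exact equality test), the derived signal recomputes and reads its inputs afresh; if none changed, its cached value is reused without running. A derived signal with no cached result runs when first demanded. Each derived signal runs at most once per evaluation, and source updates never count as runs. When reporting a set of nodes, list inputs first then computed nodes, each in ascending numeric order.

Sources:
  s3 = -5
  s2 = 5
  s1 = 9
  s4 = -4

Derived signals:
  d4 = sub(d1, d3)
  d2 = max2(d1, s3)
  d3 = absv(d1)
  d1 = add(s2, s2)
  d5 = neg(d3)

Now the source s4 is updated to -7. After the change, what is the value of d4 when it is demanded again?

d4 now evaluates to 0.
The important point: nothing the output needs ever reads s4, so the edit is invisible to it.

Initial pass — values computed on the first demand:
  d1 = add(5, 5) = 10
  d3 = absv(10) = 10
  d4 = sub(10, 10) = 0

Second demand — change propagation:
  no demanded computation ever read s4, so the edit dirties nothing and nothing runs.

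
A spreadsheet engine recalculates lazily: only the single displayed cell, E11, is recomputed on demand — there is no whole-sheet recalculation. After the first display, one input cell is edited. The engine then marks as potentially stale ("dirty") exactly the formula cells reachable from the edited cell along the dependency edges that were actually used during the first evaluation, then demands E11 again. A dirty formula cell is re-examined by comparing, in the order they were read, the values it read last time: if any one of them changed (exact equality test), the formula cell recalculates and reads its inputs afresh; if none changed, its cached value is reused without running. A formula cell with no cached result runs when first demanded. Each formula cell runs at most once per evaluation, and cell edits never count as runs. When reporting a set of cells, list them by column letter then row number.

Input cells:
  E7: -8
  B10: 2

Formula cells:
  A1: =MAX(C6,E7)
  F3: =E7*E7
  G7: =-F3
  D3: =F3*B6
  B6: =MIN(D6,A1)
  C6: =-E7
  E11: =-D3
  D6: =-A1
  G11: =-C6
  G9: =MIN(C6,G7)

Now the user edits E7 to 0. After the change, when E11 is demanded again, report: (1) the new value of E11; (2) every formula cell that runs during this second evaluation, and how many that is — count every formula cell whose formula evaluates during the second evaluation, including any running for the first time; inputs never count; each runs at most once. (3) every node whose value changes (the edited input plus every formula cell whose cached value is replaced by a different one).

First evaluation (everything demanded from the output):
  C6 = -(-8) = 8
  A1 = MAX(8, -8) = 8
  D6 = -(8) = -8
  B6 = MIN(-8, 8) = -8
  F3 = -8 * -8 = 64
  D3 = 64 * -8 = -512
  E11 = -(-512) = 512

Propagation after the edit:
  C6: runs — E7 -8->0; result 0.
  A1: runs — C6 8->0; E7 -8->0; result 0.
  D6: runs — A1 8->0; result 0.
  B6: runs — D6 -8->0; A1 8->0; result 0.
  F3: runs — E7 -8->0; E7 -8->0; result 0.
  D3: runs — F3 64->0; B6 -8->0; result 0.
  E11: runs — D3 -512->0; result 0.

New value of E11: 0.
Formula cells that run: A1, B6, C6, D3, D6, E11, F3 — 7 in total.
Values that change: A1, B6, C6, D3, D6, E7, E11, F3.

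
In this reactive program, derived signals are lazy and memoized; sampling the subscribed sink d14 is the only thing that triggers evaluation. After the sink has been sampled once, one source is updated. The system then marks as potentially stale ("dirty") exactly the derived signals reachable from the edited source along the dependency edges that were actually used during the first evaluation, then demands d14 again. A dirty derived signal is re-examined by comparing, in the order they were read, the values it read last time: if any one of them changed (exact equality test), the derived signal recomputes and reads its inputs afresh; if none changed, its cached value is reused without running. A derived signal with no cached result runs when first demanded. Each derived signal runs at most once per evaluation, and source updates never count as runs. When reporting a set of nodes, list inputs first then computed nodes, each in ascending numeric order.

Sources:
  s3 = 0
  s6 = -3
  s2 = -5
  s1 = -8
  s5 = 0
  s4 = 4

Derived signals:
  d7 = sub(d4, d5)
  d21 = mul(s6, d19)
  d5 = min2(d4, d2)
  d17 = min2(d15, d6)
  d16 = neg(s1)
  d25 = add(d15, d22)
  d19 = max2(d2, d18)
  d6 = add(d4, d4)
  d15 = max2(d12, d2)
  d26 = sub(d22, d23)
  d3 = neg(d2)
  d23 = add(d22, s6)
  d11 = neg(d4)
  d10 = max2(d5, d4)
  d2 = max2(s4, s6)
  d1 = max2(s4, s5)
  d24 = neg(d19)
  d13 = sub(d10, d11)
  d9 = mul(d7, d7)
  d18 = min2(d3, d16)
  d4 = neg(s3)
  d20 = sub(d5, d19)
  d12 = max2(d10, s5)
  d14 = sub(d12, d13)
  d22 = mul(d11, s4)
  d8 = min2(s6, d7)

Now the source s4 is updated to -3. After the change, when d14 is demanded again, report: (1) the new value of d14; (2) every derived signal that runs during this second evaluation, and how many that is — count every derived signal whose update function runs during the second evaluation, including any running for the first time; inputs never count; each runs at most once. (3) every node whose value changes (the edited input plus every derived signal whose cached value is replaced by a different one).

Demanding d14 again yields 0.
3 derived signals run: d2, d5, d10.
The nodes whose values change: s4, d2, d5.
Note the absorption at d10: it re-runs yet its value is the same, leaving the output's value untouched.

First demand of the output computes:
  d2 = max2(4, -3) = 4
  d4 = neg(0) = 0
  d5 = min2(0, 4) = 0
  d10 = max2(0, 0) = 0
  d11 = neg(0) = 0
  d12 = max2(0, 0) = 0
  d13 = sub(0, 0) = 0
  d14 = sub(0, 0) = 0

After the edit, cleaning proceeds:
  d2: a read changed (s4 4->-3) — executes, giving -3.
  d5: a read changed (d2 4->-3) — executes, giving -3.
  d10: a read changed (d5 0->-3) — executes, giving 0 — identical to its old value.
  d12: dirty, but its reads are unchanged (d10 unchanged, s5 unchanged); cached 0 stands.
  d13: dirty, but its reads are unchanged (d10 unchanged, d11 unchanged); cached 0 stands.
  d14: dirty, but its reads are unchanged (d12 unchanged, d13 unchanged); cached 0 stands.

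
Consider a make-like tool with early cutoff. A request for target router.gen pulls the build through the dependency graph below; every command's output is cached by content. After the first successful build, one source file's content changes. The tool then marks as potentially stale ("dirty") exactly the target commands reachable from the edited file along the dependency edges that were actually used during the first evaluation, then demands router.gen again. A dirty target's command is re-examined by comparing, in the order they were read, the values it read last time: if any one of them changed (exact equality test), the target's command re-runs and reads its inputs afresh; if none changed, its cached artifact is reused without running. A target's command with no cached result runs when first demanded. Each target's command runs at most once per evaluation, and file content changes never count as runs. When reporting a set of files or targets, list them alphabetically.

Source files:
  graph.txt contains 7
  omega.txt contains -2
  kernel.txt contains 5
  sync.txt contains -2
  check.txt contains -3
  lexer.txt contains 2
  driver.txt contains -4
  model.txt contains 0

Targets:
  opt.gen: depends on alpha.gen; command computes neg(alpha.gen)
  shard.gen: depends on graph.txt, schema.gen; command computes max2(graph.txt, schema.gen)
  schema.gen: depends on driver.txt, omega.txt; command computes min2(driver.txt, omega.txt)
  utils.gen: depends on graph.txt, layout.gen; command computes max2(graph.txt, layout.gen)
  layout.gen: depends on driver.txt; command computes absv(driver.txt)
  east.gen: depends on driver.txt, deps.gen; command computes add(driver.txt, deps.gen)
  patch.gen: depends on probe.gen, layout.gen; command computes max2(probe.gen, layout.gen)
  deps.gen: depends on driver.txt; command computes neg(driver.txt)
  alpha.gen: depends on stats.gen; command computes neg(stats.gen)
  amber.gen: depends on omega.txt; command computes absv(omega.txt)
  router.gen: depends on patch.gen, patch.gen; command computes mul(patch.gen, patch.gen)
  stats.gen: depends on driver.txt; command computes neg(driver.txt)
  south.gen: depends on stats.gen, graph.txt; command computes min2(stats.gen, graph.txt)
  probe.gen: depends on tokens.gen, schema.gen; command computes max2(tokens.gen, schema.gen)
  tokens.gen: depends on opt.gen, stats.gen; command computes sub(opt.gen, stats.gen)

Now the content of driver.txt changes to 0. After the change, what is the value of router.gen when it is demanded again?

Demanding router.gen again yields 0.

First demand of the output computes:
  layout.gen = absv(-4) = 4
  schema.gen = min2(-4, -2) = -4
  stats.gen = neg(-4) = 4
  alpha.gen = neg(4) = -4
  opt.gen = neg(-4) = 4
  tokens.gen = sub(4, 4) = 0
  probe.gen = max2(0, -4) = 0
  patch.gen = max2(0, 4) = 4
  router.gen = mul(4, 4) = 16

After the edit, cleaning proceeds:
  layout.gen: a read changed (driver.txt -4->0) — executes, giving 0.
  schema.gen: a read changed (driver.txt -4->0) — executes, giving -2.
  stats.gen: a read changed (driver.txt -4->0) — executes, giving 0.
  alpha.gen: a read changed (stats.gen 4->0) — executes, giving 0.
  opt.gen: a read changed (alpha.gen -4->0) — executes, giving 0.
  tokens.gen: a read changed (opt.gen 4->0; stats.gen 4->0) — executes, giving 0 — identical to its old value.
  probe.gen: a read changed (schema.gen -4->-2) — executes, giving 0 — identical to its old value.
  patch.gen: a read changed (layout.gen 4->0) — executes, giving 0.
  router.gen: a read changed (patch.gen 4->0; patch.gen 4->0) — executes, giving 0.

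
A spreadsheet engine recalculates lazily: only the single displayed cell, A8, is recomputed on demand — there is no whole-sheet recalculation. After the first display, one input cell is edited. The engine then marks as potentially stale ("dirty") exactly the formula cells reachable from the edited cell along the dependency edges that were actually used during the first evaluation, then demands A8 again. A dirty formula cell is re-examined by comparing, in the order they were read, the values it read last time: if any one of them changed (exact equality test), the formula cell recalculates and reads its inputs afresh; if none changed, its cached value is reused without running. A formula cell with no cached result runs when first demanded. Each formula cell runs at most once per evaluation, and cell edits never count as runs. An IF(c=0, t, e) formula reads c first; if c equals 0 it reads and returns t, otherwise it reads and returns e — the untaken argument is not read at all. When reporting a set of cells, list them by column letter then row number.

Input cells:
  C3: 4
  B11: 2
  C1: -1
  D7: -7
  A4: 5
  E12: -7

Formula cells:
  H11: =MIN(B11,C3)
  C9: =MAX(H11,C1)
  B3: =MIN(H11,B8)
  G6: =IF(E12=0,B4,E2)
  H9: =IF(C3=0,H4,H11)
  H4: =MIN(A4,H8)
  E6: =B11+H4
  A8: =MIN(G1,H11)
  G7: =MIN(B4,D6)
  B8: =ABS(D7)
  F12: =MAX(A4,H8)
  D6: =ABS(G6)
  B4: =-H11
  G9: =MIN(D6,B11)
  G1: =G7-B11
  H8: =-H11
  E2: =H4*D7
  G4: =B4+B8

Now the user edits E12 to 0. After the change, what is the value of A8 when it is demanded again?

New value of A8: -4.
Key observation: the change is absorbed at G7 — it re-runs but produces the same value, and the output's value is unchanged.

First evaluation (everything demanded from the output):
  H11 = MIN(2, 4) = 2
  B4 = -(2) = -2
  H8 = -(2) = -2
  H4 = MIN(5, -2) = -2
  E2 = -2 * -7 = 14
  G6 = IF(E12=0: E12=-7 -> else branch E2) = 14
  D6 = ABS(14) = 14
  G7 = MIN(-2, 14) = -2
  G1 = -2 - 2 = -4
  A8 = MIN(-4, 2) = -4

Propagation after the edit:
  G6: runs — E12 -7->0; result -2.
  D6: runs — G6 14->-2; result 2.
  G7: runs — D6 14->2; result -2 (same value as before).
  G1: checked — values it read are unchanged (G7 unchanged, B11 unchanged); reused cached -4 without running.
  A8: checked — values it read are unchanged (G1 unchanged, H11 unchanged); reused cached -4 without running.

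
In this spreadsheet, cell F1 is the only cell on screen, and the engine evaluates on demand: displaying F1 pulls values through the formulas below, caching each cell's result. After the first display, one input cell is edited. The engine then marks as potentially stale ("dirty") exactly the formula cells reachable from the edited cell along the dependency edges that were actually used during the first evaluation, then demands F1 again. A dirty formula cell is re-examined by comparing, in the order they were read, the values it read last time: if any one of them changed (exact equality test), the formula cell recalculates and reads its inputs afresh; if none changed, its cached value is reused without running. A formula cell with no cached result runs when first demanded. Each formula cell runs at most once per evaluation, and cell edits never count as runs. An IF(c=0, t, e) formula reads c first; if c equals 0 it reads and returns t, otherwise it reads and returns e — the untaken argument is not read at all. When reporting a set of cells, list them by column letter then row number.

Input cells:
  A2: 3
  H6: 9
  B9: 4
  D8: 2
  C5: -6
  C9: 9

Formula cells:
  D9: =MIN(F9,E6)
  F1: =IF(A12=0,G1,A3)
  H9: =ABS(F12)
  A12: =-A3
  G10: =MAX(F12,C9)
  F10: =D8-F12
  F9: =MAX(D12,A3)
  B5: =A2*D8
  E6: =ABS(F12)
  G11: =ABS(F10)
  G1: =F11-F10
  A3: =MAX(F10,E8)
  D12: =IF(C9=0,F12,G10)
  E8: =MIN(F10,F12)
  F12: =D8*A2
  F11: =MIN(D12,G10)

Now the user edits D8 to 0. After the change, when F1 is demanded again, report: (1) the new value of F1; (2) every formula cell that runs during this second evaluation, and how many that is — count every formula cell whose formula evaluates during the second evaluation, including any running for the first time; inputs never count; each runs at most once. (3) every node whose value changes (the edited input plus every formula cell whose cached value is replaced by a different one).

F1 now evaluates to 9.
Run set: A3, A12, D12, E8, F1, F10, F11, F12, G1, G10 (10 run).
Changed values: A3, A12, D8, E8, F1, F10, F12.
The important point: the flipped condition pulls in fresh nodes; D12, F11, G1, G10 run for the first time.

Initial pass — values computed on the first demand:
  F12 = 2 * 3 = 6
  F10 = 2 - 6 = -4
  E8 = MIN(-4, 6) = -4
  A3 = MAX(-4, -4) = -4
  A12 = -(-4) = 4
  F1 = IF(A12=0: A12=4 -> else branch A3) = -4

Second demand — change propagation:
  F12: re-runs because D8 2->0; new result 0.
  F10: re-runs because D8 2->0; F12 6->0; new result 0.
  E8: re-runs because F10 -4->0; F12 6->0; new result 0.
  A3: re-runs because F10 -4->0; E8 -4->0; new result 0.
  A12: re-runs because A3 -4->0; new result 0.
  G10: newly demanded (no cache) — executes and yields 9.
  D12: newly demanded (no cache) — executes and yields 9.
  F11: newly demanded (no cache) — executes and yields 9.
  G1: newly demanded (no cache) — executes and yields 9.
  F1: re-runs because A12 4->0; A3 -4->0; new result 9.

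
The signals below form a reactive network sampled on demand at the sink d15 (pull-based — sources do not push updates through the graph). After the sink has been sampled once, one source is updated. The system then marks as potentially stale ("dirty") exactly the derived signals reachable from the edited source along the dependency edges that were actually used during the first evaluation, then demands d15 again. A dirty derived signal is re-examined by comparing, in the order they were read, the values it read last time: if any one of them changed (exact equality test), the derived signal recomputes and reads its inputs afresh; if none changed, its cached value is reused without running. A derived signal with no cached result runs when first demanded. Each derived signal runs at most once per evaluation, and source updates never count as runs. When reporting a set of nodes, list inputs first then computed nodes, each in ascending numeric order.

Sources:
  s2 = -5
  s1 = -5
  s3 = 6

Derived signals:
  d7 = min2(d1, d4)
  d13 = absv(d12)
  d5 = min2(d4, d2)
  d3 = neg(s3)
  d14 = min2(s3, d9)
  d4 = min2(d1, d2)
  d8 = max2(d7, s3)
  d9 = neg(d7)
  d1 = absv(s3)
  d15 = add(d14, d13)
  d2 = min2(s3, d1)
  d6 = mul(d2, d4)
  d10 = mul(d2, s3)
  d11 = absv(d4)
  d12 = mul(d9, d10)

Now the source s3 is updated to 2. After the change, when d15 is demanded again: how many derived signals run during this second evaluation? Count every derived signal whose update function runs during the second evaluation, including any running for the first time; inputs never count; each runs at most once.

Run set: d1, d2, d4, d7, d9, d10, d12, d13, d14, d15 (10 run).

Initial pass — values computed on the first demand:
  d1 = absv(6) = 6
  d2 = min2(6, 6) = 6
  d4 = min2(6, 6) = 6
  d7 = min2(6, 6) = 6
  d9 = neg(6) = -6
  d10 = mul(6, 6) = 36
  d12 = mul(-6, 36) = -216
  d13 = absv(-216) = 216
  d14 = min2(6, -6) = -6
  d15 = add(-6, 216) = 210

Second demand — change propagation:
  d1: re-runs because s3 6->2; new result 2.
  d2: re-runs because s3 6->2; d1 6->2; new result 2.
  d4: re-runs because d1 6->2; d2 6->2; new result 2.
  d7: re-runs because d1 6->2; d4 6->2; new result 2.
  d9: re-runs because d7 6->2; new result -2.
  d10: re-runs because d2 6->2; s3 6->2; new result 4.
  d12: re-runs because d9 -6->-2; d10 36->4; new result -8.
  d13: re-runs because d12 -216->-8; new result 8.
  d14: re-runs because s3 6->2; d9 -6->-2; new result -2.
  d15: re-runs because d14 -6->-2; d13 216->8; new result 6.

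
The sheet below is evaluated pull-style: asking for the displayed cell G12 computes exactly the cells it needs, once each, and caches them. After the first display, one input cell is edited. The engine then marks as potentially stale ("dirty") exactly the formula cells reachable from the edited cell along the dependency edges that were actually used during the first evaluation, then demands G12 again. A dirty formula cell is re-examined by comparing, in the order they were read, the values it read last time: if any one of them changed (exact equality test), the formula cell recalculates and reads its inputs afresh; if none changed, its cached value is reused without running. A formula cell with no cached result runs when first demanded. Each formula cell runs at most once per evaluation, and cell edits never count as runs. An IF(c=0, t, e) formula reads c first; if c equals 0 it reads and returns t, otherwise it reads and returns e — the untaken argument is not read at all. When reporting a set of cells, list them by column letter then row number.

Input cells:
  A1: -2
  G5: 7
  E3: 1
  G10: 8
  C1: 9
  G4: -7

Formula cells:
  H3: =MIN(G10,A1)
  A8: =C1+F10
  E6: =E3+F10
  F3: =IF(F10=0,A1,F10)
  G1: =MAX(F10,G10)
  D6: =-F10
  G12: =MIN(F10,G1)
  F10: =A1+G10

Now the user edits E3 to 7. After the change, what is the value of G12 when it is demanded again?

Demanding G12 again yields 6.
Note the shortcut — E3 feeds only undemanded nodes, so no recomputation happens.

First demand of the output computes:
  F10 = -2 + 8 = 6
  G1 = MAX(6, 8) = 8
  G12 = MIN(6, 8) = 6

After the edit, cleaning proceeds:
  E3 only reaches undemanded nodes; the second demand re-runs nothing.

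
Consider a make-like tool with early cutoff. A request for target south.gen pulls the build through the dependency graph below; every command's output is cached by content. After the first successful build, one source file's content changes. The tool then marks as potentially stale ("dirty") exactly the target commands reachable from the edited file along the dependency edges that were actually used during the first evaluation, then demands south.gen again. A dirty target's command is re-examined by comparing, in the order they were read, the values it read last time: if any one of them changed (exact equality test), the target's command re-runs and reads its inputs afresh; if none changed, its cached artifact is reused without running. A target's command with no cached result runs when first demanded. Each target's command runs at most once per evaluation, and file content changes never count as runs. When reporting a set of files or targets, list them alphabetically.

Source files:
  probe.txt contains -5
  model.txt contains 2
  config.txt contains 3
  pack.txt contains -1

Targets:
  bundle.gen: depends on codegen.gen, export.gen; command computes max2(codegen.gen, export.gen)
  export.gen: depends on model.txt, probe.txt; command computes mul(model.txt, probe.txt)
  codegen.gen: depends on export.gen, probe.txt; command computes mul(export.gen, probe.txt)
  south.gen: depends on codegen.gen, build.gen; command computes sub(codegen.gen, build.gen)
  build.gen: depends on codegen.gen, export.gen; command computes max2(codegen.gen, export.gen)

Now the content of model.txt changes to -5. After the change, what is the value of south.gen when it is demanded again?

First demand of the output computes:
  export.gen = mul(2, -5) = -10
  codegen.gen = mul(-10, -5) = 50
  build.gen = max2(50, -10) = 50
  south.gen = sub(50, 50) = 0

After the edit, cleaning proceeds:
  export.gen: a read changed (model.txt 2->-5) — executes, giving 25.
  codegen.gen: a read changed (export.gen -10->25) — executes, giving -125.
  build.gen: a read changed (codegen.gen 50->-125; export.gen -10->25) — executes, giving 25.
  south.gen: a read changed (codegen.gen 50->-125; build.gen 50->25) — executes, giving -150.

Demanding south.gen again yields -150.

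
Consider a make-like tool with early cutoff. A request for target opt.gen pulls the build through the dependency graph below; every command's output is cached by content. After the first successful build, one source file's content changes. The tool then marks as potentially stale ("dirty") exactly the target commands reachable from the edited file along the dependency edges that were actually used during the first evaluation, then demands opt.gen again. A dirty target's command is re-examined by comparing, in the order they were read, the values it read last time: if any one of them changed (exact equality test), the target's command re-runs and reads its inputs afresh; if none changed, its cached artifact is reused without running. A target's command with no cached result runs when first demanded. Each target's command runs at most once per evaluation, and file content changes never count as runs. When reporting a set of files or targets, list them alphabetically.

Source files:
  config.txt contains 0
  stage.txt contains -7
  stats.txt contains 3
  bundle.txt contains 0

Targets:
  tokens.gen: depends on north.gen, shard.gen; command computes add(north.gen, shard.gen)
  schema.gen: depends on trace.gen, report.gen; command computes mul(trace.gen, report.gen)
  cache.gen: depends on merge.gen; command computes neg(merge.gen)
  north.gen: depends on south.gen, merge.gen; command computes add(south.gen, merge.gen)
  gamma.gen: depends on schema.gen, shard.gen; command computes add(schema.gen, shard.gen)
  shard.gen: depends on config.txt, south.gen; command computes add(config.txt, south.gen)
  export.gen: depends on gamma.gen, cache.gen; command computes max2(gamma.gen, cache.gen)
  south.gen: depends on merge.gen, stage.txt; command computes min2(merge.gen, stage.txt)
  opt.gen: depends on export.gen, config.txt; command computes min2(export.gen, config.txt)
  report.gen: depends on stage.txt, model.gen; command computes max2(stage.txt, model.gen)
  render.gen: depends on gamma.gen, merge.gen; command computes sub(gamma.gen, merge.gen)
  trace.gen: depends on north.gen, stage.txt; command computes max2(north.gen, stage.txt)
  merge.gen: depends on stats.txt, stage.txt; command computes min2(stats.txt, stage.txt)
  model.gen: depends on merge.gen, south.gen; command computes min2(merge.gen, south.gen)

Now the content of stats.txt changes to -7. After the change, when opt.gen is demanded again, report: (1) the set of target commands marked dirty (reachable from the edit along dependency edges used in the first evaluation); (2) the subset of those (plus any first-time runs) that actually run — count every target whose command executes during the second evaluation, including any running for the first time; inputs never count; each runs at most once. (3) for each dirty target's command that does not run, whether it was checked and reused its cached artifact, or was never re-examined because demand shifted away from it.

First demand of the output computes:
  merge.gen = min2(3, -7) = -7
  cache.gen = neg(-7) = 7
  south.gen = min2(-7, -7) = -7
  model.gen = min2(-7, -7) = -7
  north.gen = add(-7, -7) = -14
  report.gen = max2(-7, -7) = -7
  shard.gen = add(0, -7) = -7
  trace.gen = max2(-14, -7) = -7
  schema.gen = mul(-7, -7) = 49
  gamma.gen = add(49, -7) = 42
  export.gen = max2(42, 7) = 42
  opt.gen = min2(42, 0) = 0

After the edit, cleaning proceeds:
  merge.gen: a read changed (stats.txt 3->-7) — executes, giving -7 — identical to its old value.
  cache.gen: dirty, but its reads are unchanged (merge.gen unchanged); cached 7 stands.
  south.gen: dirty, but its reads are unchanged (merge.gen unchanged, stage.txt unchanged); cached -7 stands.
  model.gen: dirty, but its reads are unchanged (merge.gen unchanged, south.gen unchanged); cached -7 stands.
  north.gen: dirty, but its reads are unchanged (south.gen unchanged, merge.gen unchanged); cached -14 stands.
  report.gen: dirty, but its reads are unchanged (stage.txt unchanged, model.gen unchanged); cached -7 stands.
  shard.gen: dirty, but its reads are unchanged (config.txt unchanged, south.gen unchanged); cached -7 stands.
  trace.gen: dirty, but its reads are unchanged (north.gen unchanged, stage.txt unchanged); cached -7 stands.
  schema.gen: dirty, but its reads are unchanged (trace.gen unchanged, report.gen unchanged); cached 49 stands.
  gamma.gen: dirty, but its reads are unchanged (schema.gen unchanged, shard.gen unchanged); cached 42 stands.
  export.gen: dirty, but its reads are unchanged (gamma.gen unchanged, cache.gen unchanged); cached 42 stands.
  opt.gen: dirty, but its reads are unchanged (export.gen unchanged, config.txt unchanged); cached 0 stands.

Note the absorption at merge.gen: it re-runs yet its value is the same, leaving the output's value untouched.

The edit dirties: cache.gen, export.gen, gamma.gen, merge.gen, model.gen, north.gen, opt.gen, report.gen, schema.gen, shard.gen, south.gen, trace.gen.
1 target commands run: merge.gen.
Cache hits after checking: cache.gen, export.gen, gamma.gen, model.gen, north.gen, opt.gen, report.gen, schema.gen, shard.gen, south.gen, trace.gen.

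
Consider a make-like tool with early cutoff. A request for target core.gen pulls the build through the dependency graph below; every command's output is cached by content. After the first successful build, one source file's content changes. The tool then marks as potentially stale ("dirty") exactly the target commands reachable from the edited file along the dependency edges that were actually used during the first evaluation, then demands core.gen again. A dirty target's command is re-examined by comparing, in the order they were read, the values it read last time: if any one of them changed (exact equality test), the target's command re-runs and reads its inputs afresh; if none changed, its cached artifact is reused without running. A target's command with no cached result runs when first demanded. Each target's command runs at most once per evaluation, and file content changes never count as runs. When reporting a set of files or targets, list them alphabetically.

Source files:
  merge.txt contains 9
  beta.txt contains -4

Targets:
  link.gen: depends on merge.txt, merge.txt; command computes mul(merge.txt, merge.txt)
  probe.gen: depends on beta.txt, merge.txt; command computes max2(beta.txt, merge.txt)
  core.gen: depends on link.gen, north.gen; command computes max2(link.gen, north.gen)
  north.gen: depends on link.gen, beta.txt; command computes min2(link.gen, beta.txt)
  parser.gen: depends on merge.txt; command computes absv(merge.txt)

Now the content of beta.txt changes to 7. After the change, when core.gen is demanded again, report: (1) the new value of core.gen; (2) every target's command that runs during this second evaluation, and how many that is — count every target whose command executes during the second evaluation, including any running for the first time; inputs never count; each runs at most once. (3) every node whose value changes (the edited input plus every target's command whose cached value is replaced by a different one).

First demand of the output computes:
  link.gen = mul(9, 9) = 81
  north.gen = min2(81, -4) = -4
  core.gen = max2(81, -4) = 81

After the edit, cleaning proceeds:
  north.gen: a read changed (beta.txt -4->7) — executes, giving 7.
  core.gen: a read changed (north.gen -4->7) — executes, giving 81 — identical to its old value.

Demanding core.gen again yields 81.
2 target commands run: core.gen, north.gen.
The nodes whose values change: beta.txt, north.gen.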